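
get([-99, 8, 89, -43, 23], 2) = 89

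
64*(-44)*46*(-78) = 10103808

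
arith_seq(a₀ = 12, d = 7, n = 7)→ [12, 19, 26, 33, 40, 47, 54]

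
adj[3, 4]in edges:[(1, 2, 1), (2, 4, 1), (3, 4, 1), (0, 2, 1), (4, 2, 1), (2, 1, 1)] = 1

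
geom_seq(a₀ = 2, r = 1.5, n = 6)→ [2.0, 3.0, 4.5, 6.75, 10.125, 15.1875]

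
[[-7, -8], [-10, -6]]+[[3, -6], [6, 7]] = [[-4, -14], [-4, 1]]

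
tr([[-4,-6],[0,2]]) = -2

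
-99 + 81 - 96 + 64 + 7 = -43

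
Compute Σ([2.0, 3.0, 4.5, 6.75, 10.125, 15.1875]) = 41.5625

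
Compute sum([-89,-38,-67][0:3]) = -194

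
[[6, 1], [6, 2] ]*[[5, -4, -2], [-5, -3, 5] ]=C[0][0] = (6)*(5) + (1)*(-5) = 25
C[0][1] = (6)*(-4) + (1)*(-3) = -27
C[0][2] = (6)*(-2) + (1)*(5) = -7
C[1][0] = (6)*(5) + (2)*(-5) = 20
C[1][1] = (6)*(-4) + (2)*(-3) = -30
C[1][2] = (6)*(-2) + (2)*(5) = -2
= [[25, -27, -7], [20, -30, -2]]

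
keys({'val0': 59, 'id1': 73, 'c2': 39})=['val0', 'id1', 'c2']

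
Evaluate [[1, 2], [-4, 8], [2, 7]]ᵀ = [[1, -4, 2], [2, 8, 7]]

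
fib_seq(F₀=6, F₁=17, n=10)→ F_2 = F_1 + F_0 = 23
F_3 = F_2 + F_1 = 40
F_4 = F_3 + F_2 = 63
...
= [6, 17, 23, 40, 63, 103, 166, 269, 435, 704]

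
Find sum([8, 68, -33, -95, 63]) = 11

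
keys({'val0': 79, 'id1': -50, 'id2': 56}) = ['val0', 'id1', 'id2']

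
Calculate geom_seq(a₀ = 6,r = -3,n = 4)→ a_0 = 6*(-3)^0 = 6
a_1 = 6*(-3)^1 = -18
a_2 = 6*(-3)^2 = 54
...
= [6, -18, 54, -162]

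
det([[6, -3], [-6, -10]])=(6)*(-10) - (-3)*(-6)
= -78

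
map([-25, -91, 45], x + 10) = [-15, -81, 55]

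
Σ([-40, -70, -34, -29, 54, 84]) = (-40) + (-70) + (-34) + (-29) + 54 + 84
= -35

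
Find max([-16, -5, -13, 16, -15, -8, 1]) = 16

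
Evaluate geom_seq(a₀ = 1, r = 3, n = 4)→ a_0 = 1*3^0 = 1
a_1 = 1*3^1 = 3
a_2 = 1*3^2 = 9
...
= [1, 3, 9, 27]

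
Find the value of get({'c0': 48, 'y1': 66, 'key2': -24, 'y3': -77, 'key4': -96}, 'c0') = 48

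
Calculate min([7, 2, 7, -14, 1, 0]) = -14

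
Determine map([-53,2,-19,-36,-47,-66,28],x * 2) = [-106, 4, -38, -72, -94, -132, 56]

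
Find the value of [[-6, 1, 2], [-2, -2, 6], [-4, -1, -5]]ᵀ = [[-6, -2, -4], [1, -2, -1], [2, 6, -5]]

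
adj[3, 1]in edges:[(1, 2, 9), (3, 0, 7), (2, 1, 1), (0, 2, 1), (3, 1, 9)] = 9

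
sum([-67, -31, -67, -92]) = (-67) + (-31) + (-67) + (-92)
= -257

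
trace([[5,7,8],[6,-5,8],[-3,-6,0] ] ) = diagonal: 5 + (-5) + 0
= 0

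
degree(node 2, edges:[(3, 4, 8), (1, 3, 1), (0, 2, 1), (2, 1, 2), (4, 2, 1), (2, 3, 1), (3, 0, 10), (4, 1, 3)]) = incident: (0,2), (2,1), (4,2), (2,3)
= 4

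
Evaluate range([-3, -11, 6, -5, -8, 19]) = 30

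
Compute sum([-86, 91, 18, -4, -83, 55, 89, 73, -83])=70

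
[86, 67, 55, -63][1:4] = [67, 55, -63]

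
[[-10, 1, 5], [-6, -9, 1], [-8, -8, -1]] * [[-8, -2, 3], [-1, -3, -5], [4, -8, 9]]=[[99, -23, 10], [61, 31, 36], [68, 48, 7]]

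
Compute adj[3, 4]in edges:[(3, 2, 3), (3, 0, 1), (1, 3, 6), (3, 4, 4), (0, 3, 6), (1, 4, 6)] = 4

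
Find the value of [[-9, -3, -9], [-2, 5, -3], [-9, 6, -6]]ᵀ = [[-9, -2, -9], [-3, 5, 6], [-9, -3, -6]]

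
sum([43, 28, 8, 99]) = 43 + 28 + 8 + 99
= 178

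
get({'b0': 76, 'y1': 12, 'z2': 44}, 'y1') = 12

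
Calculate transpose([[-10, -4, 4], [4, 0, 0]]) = [[-10, 4], [-4, 0], [4, 0]]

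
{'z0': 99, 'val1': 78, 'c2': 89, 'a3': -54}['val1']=78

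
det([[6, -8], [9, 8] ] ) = (6)*(8) - (-8)*(9)
= 120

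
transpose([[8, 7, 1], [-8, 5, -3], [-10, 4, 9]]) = [[8, -8, -10], [7, 5, 4], [1, -3, 9]]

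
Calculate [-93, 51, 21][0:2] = [-93, 51]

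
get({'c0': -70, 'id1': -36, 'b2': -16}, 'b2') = -16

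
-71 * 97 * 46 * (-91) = 28828982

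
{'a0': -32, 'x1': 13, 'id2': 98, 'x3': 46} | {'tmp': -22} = {'a0': -32, 'x1': 13, 'id2': 98, 'x3': 46, 'tmp': -22}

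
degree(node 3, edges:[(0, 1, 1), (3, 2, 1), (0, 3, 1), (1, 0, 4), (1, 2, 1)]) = incident: (3,2), (0,3)
= 2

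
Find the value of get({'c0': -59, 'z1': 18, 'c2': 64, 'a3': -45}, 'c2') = 64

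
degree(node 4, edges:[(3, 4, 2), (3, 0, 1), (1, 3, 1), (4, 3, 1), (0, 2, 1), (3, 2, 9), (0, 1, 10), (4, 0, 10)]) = incident: (3,4), (4,3), (4,0)
= 3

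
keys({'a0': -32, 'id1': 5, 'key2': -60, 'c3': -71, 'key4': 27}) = ['a0', 'id1', 'key2', 'c3', 'key4']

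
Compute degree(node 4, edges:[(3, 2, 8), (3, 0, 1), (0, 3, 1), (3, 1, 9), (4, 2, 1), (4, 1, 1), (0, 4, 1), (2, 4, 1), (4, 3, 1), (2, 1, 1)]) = incident: (4,2), (4,1), (0,4), (2,4), (4,3)
= 5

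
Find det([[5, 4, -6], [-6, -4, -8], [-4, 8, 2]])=(1)*(5)*det([[-4, -8], [8, 2]]) + (-1)*(4)*det([[-6, -8], [-4, 2]]) + (1)*(-6)*det([[-6, -4], [-4, 8]])
= 280 + 176 + 384
= 840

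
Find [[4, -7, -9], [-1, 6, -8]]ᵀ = [[4, -1], [-7, 6], [-9, -8]]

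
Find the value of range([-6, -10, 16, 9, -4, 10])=26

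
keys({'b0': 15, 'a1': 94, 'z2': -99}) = ['b0', 'a1', 'z2']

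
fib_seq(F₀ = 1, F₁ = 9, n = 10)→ [1, 9, 10, 19, 29, 48, 77, 125, 202, 327]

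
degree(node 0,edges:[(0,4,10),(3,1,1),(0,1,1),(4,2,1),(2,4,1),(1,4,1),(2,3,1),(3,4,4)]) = 2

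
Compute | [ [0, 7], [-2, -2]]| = (0)*(-2) - (7)*(-2)
= 14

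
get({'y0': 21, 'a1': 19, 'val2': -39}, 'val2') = -39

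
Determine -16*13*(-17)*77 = 272272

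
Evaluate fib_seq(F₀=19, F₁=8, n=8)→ F_2 = F_1 + F_0 = 27
F_3 = F_2 + F_1 = 35
F_4 = F_3 + F_2 = 62
...
= [19, 8, 27, 35, 62, 97, 159, 256]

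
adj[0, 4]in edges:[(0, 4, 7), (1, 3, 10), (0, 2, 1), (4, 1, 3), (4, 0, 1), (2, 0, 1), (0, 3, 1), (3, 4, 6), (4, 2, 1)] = 7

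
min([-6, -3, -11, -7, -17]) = -17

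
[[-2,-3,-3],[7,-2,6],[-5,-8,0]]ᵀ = [[-2, 7, -5], [-3, -2, -8], [-3, 6, 0]]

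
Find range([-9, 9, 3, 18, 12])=27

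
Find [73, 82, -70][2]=-70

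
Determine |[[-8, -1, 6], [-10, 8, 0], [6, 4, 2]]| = -676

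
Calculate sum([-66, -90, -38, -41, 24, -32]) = -243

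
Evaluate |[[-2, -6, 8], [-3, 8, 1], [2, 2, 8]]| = (1)*(-2)*det([[8, 1], [2, 8]]) + (-1)*(-6)*det([[-3, 1], [2, 8]]) + (1)*(8)*det([[-3, 8], [2, 2]])
= -124 + -156 + -176
= -456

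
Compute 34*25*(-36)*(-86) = 2631600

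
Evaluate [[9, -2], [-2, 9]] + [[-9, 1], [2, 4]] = [[0, -1], [0, 13]]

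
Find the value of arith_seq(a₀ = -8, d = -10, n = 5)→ [-8, -18, -28, -38, -48]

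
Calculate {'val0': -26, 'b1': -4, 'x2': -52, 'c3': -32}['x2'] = -52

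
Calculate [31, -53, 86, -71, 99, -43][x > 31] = keep x where x > 31: 31✗, -53✗, 86✓, -71✗, 99✓, -43✗
= [86, 99]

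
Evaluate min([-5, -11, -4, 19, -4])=-11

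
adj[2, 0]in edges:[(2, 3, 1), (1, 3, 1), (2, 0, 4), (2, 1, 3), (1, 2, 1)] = 4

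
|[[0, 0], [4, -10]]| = (0)*(-10) - (0)*(4)
= 0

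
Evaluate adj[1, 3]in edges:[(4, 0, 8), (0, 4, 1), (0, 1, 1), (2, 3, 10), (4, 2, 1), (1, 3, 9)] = 9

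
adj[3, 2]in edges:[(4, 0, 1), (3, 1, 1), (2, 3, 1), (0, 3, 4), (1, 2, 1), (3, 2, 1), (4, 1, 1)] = 1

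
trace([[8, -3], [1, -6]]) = diagonal: 8 + (-6)
= 2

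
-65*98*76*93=-45023160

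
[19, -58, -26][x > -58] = [19, -26]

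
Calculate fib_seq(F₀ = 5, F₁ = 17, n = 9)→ [5, 17, 22, 39, 61, 100, 161, 261, 422]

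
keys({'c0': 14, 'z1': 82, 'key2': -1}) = ['c0', 'z1', 'key2']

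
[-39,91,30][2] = 30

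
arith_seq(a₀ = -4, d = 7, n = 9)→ [-4, 3, 10, 17, 24, 31, 38, 45, 52]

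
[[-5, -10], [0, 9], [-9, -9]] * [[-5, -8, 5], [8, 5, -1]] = [[-55, -10, -15], [72, 45, -9], [-27, 27, -36]]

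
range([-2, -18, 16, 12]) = 34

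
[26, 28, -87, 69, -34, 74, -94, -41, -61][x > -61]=keep x where x > -61: 26✓, 28✓, -87✗, 69✓, -34✓, 74✓, -94✗, -41✓, -61✗
= [26, 28, 69, -34, 74, -41]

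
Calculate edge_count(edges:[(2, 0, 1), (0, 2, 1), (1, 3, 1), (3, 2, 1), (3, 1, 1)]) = 5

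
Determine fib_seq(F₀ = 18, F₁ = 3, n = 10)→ [18, 3, 21, 24, 45, 69, 114, 183, 297, 480]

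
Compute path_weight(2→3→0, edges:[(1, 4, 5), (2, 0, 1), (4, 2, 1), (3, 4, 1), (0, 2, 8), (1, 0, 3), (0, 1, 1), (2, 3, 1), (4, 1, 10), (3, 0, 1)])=2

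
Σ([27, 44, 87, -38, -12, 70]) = 178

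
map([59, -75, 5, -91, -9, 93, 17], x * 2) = [118, -150, 10, -182, -18, 186, 34]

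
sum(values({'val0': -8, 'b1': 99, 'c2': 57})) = 148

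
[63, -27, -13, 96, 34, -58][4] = 34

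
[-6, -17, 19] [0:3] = [-6, -17, 19]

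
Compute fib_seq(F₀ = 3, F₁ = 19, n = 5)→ F_2 = F_1 + F_0 = 22
F_3 = F_2 + F_1 = 41
F_4 = F_3 + F_2 = 63
= [3, 19, 22, 41, 63]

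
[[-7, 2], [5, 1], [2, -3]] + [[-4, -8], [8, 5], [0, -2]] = [[-11, -6], [13, 6], [2, -5]]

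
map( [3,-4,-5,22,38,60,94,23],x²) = (3)²=9, (-4)²=16, (-5)²=25, (22)²=484, (38)²=1444, (60)²=3600, (94)²=8836, (23)²=529
= [9, 16, 25, 484, 1444, 3600, 8836, 529]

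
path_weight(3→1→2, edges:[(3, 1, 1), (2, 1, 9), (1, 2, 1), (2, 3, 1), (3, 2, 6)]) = 2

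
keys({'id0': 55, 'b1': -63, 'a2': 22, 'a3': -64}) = ['id0', 'b1', 'a2', 'a3']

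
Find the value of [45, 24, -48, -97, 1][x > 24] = [45]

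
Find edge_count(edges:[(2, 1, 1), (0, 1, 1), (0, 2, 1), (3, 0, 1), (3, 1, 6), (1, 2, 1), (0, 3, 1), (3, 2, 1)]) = 8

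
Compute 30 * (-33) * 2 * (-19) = 37620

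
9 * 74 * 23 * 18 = 275724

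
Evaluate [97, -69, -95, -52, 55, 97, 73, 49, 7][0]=97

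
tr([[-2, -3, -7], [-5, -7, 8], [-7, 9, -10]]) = -19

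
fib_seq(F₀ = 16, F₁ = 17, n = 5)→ [16, 17, 33, 50, 83]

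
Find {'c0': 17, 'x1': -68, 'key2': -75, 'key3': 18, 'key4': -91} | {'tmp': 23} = {'c0': 17, 'x1': -68, 'key2': -75, 'key3': 18, 'key4': -91, 'tmp': 23}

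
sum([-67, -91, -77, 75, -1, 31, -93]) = -223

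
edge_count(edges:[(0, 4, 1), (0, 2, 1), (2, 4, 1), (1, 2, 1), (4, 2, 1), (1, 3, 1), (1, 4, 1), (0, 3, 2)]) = 8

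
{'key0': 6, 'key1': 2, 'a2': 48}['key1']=2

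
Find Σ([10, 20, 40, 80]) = 10 + 20 + 40 + 80
= 150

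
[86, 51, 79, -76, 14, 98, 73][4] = 14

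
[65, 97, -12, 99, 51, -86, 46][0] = 65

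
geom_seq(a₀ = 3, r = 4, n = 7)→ a_0 = 3*4^0 = 3
a_1 = 3*4^1 = 12
a_2 = 3*4^2 = 48
...
= [3, 12, 48, 192, 768, 3072, 12288]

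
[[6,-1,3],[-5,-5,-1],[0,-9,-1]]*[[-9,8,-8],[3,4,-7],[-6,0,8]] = C[0][0] = (6)*(-9) + (-1)*(3) + (3)*(-6) = -75
C[0][1] = (6)*(8) + (-1)*(4) + (3)*(0) = 44
C[0][2] = (6)*(-8) + (-1)*(-7) + (3)*(8) = -17
C[1][0] = (-5)*(-9) + (-5)*(3) + (-1)*(-6) = 36
C[1][1] = (-5)*(8) + (-5)*(4) + (-1)*(0) = -60
C[1][2] = (-5)*(-8) + (-5)*(-7) + (-1)*(8) = 67
... (3 more cells)
= [[-75, 44, -17], [36, -60, 67], [-21, -36, 55]]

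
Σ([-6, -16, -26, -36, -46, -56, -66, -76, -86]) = -414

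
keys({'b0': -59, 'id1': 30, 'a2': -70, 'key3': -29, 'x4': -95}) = ['b0', 'id1', 'a2', 'key3', 'x4']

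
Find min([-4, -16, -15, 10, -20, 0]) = -20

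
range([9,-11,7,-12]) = 21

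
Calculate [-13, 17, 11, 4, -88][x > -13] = keep x where x > -13: -13✗, 17✓, 11✓, 4✓, -88✗
= [17, 11, 4]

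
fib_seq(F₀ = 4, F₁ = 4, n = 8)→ [4, 4, 8, 12, 20, 32, 52, 84]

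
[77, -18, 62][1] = -18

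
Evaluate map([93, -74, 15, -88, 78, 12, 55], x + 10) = [103, -64, 25, -78, 88, 22, 65]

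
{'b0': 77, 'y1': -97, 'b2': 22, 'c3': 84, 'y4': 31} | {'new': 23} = {'b0': 77, 'y1': -97, 'b2': 22, 'c3': 84, 'y4': 31, 'new': 23}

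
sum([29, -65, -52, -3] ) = 29 + (-65) + (-52) + (-3)
= -91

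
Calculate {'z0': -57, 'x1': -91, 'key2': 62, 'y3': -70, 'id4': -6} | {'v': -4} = {'z0': -57, 'x1': -91, 'key2': 62, 'y3': -70, 'id4': -6, 'v': -4}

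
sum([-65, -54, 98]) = -21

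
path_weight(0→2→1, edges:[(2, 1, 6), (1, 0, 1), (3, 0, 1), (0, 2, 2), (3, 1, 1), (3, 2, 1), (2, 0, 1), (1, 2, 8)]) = 8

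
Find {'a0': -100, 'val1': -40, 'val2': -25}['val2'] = -25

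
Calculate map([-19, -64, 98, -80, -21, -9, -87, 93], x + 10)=-19+10=-9, -64+10=-54, 98+10=108, -80+10=-70, -21+10=-11, -9+10=1, -87+10=-77, 93+10=103
= [-9, -54, 108, -70, -11, 1, -77, 103]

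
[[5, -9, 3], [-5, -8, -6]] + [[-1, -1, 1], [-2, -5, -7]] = [[4, -10, 4], [-7, -13, -13]]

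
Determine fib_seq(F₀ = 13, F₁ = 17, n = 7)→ F_2 = F_1 + F_0 = 30
F_3 = F_2 + F_1 = 47
F_4 = F_3 + F_2 = 77
...
= [13, 17, 30, 47, 77, 124, 201]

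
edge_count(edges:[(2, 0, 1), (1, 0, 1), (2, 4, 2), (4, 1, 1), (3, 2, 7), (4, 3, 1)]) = 6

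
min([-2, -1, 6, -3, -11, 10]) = -11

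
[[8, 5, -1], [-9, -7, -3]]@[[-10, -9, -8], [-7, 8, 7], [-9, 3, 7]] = [[-106, -35, -36], [166, 16, 2]]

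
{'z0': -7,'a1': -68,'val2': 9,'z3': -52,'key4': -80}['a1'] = -68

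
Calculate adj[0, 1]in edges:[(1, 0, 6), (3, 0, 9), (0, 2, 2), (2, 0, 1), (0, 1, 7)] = 7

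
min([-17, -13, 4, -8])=-17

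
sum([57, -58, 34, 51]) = 84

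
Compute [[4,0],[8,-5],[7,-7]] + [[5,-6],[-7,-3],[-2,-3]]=[[9, -6], [1, -8], [5, -10]]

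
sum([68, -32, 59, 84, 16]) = 195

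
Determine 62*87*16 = 86304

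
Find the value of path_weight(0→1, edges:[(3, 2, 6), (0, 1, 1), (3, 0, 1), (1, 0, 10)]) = w(0→1)=1
= 1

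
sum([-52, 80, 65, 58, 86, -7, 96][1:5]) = slice → [80, 65, 58, 86]
80 + 65 + 58 + 86
= 289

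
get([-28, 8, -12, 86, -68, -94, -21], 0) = -28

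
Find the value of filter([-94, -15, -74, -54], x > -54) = [-15]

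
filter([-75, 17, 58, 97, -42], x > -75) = keep x where x > -75: -75✗, 17✓, 58✓, 97✓, -42✓
= [17, 58, 97, -42]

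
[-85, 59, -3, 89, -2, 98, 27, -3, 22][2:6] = [-3, 89, -2, 98]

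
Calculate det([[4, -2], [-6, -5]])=-32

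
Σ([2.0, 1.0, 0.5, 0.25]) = 2.0 + 1.0 + 0.5 + 0.25
= 3.75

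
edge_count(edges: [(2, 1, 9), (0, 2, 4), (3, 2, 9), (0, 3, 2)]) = 4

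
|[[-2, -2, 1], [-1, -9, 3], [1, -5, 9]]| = 122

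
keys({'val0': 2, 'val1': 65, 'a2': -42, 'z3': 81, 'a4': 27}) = ['val0', 'val1', 'a2', 'z3', 'a4']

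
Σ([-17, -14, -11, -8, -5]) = -55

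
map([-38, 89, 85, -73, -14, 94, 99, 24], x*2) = -38*2=-76, 89*2=178, 85*2=170, -73*2=-146, -14*2=-28, 94*2=188, 99*2=198, 24*2=48
= [-76, 178, 170, -146, -28, 188, 198, 48]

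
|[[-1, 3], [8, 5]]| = -29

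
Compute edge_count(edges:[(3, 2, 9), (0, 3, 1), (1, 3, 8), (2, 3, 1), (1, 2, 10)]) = 5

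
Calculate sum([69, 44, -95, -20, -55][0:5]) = -57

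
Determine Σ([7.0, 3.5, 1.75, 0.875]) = 7.0 + 3.5 + 1.75 + 0.875
= 13.125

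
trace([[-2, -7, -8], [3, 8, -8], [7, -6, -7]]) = -1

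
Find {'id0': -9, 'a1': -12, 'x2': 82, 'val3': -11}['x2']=82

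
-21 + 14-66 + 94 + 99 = 120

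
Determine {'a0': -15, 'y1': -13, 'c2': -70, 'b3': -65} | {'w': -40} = {'a0': -15, 'y1': -13, 'c2': -70, 'b3': -65, 'w': -40}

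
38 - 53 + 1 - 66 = -80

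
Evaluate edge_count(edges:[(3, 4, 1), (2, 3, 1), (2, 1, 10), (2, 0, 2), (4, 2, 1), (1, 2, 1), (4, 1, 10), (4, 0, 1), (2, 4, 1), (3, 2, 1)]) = 10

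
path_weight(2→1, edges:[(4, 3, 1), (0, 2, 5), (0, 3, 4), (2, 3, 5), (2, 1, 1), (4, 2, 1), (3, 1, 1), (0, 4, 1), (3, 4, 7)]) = 1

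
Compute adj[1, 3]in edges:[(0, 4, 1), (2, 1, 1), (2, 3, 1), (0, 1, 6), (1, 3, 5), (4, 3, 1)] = 5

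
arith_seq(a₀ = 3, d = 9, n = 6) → a_0 = 3 + 0*9 = 3
a_1 = 3 + 1*9 = 12
a_2 = 3 + 2*9 = 21
...
= [3, 12, 21, 30, 39, 48]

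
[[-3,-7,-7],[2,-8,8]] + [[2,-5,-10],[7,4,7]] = [[-1, -12, -17], [9, -4, 15]]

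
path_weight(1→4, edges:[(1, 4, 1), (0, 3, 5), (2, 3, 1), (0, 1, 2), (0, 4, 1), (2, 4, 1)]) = w(1→4)=1
= 1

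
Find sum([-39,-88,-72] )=(-39) + (-88) + (-72)
= -199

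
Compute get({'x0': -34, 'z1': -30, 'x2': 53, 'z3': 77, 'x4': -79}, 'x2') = 53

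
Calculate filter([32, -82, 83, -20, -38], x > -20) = [32, 83]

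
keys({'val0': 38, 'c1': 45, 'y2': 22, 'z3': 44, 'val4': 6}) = ['val0', 'c1', 'y2', 'z3', 'val4']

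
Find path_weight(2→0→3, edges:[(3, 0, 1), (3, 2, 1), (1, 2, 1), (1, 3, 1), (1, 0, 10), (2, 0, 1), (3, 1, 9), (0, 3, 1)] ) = 2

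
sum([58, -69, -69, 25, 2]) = 58 + (-69) + (-69) + 25 + 2
= -53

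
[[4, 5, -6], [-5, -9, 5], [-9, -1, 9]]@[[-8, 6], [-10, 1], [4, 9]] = [[-106, -25], [150, 6], [118, 26]]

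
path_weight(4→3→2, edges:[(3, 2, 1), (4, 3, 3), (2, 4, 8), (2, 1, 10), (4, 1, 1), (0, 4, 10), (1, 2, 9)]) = w(4→3)=3 + w(3→2)=1
= 4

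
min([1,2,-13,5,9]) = -13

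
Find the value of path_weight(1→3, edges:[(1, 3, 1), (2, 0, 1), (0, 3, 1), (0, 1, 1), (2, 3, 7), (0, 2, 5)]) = 1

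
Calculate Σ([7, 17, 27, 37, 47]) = 7 + 17 + 27 + 37 + 47
= 135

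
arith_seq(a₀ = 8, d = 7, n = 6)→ a_0 = 8 + 0*7 = 8
a_1 = 8 + 1*7 = 15
a_2 = 8 + 2*7 = 22
...
= [8, 15, 22, 29, 36, 43]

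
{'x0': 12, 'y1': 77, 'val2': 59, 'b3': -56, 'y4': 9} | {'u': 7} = {'x0': 12, 'y1': 77, 'val2': 59, 'b3': -56, 'y4': 9, 'u': 7}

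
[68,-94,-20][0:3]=[68, -94, -20]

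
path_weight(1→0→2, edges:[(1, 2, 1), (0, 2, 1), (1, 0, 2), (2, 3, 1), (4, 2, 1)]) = w(1→0)=2 + w(0→2)=1
= 3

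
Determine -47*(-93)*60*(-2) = -524520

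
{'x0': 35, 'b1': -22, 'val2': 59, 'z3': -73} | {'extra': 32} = {'x0': 35, 'b1': -22, 'val2': 59, 'z3': -73, 'extra': 32}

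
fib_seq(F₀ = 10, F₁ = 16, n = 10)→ F_2 = F_1 + F_0 = 26
F_3 = F_2 + F_1 = 42
F_4 = F_3 + F_2 = 68
...
= [10, 16, 26, 42, 68, 110, 178, 288, 466, 754]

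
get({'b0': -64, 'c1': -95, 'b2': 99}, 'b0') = -64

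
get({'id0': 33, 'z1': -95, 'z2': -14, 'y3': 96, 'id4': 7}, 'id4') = 7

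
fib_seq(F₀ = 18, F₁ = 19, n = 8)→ F_2 = F_1 + F_0 = 37
F_3 = F_2 + F_1 = 56
F_4 = F_3 + F_2 = 93
...
= [18, 19, 37, 56, 93, 149, 242, 391]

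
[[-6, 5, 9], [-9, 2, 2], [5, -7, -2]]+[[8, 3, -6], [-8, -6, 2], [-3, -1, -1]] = [[2, 8, 3], [-17, -4, 4], [2, -8, -3]]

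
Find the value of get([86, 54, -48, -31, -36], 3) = -31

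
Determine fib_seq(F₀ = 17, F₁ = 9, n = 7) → F_2 = F_1 + F_0 = 26
F_3 = F_2 + F_1 = 35
F_4 = F_3 + F_2 = 61
...
= [17, 9, 26, 35, 61, 96, 157]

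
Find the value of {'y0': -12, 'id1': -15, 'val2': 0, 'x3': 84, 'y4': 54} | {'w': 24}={'y0': -12, 'id1': -15, 'val2': 0, 'x3': 84, 'y4': 54, 'w': 24}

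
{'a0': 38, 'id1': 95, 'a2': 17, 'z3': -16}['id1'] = 95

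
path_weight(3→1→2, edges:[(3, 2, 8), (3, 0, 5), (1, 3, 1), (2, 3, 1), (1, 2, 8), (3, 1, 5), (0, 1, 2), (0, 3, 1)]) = w(3→1)=5 + w(1→2)=8
= 13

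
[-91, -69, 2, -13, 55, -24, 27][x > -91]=[-69, 2, -13, 55, -24, 27]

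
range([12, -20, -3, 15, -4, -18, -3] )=35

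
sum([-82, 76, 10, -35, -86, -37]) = (-82) + 76 + 10 + (-35) + (-86) + (-37)
= -154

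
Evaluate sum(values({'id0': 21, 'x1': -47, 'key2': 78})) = 21 + (-47) + 78
= 52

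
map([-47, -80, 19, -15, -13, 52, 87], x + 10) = [-37, -70, 29, -5, -3, 62, 97]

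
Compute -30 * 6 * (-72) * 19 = 246240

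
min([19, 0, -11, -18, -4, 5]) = -18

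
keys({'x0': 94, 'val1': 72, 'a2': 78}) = ['x0', 'val1', 'a2']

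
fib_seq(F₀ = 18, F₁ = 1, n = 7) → F_2 = F_1 + F_0 = 19
F_3 = F_2 + F_1 = 20
F_4 = F_3 + F_2 = 39
...
= [18, 1, 19, 20, 39, 59, 98]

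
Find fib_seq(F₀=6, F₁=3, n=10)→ F_2 = F_1 + F_0 = 9
F_3 = F_2 + F_1 = 12
F_4 = F_3 + F_2 = 21
...
= [6, 3, 9, 12, 21, 33, 54, 87, 141, 228]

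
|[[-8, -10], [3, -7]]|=86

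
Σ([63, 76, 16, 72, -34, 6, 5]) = 204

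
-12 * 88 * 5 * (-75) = 396000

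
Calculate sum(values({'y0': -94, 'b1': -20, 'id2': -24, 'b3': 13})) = (-94) + (-20) + (-24) + 13
= -125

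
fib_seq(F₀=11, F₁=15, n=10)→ F_2 = F_1 + F_0 = 26
F_3 = F_2 + F_1 = 41
F_4 = F_3 + F_2 = 67
...
= [11, 15, 26, 41, 67, 108, 175, 283, 458, 741]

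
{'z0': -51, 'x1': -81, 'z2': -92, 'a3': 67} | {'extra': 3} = {'z0': -51, 'x1': -81, 'z2': -92, 'a3': 67, 'extra': 3}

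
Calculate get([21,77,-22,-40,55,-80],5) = -80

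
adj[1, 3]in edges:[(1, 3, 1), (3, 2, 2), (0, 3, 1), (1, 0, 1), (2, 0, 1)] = 1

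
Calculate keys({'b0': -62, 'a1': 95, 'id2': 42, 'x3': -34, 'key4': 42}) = ['b0', 'a1', 'id2', 'x3', 'key4']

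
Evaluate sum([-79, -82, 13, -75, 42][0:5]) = slice → [-79, -82, 13, -75, 42]
(-79) + (-82) + 13 + (-75) + 42
= -181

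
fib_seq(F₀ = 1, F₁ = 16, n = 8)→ F_2 = F_1 + F_0 = 17
F_3 = F_2 + F_1 = 33
F_4 = F_3 + F_2 = 50
...
= [1, 16, 17, 33, 50, 83, 133, 216]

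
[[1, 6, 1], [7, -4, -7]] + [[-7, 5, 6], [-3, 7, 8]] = [[-6, 11, 7], [4, 3, 1]]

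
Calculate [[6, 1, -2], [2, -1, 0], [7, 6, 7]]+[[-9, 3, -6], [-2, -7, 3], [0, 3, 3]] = [[-3, 4, -8], [0, -8, 3], [7, 9, 10]]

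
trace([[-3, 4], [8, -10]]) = -13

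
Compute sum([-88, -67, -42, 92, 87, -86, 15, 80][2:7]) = 66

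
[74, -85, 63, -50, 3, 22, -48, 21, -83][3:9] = [-50, 3, 22, -48, 21, -83]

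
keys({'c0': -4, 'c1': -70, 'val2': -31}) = ['c0', 'c1', 'val2']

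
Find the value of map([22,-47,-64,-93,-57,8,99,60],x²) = (22)²=484, (-47)²=2209, (-64)²=4096, (-93)²=8649, (-57)²=3249, (8)²=64, (99)²=9801, (60)²=3600
= [484, 2209, 4096, 8649, 3249, 64, 9801, 3600]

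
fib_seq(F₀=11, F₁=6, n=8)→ F_2 = F_1 + F_0 = 17
F_3 = F_2 + F_1 = 23
F_4 = F_3 + F_2 = 40
...
= [11, 6, 17, 23, 40, 63, 103, 166]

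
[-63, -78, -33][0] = -63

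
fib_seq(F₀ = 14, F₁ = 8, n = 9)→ F_2 = F_1 + F_0 = 22
F_3 = F_2 + F_1 = 30
F_4 = F_3 + F_2 = 52
...
= [14, 8, 22, 30, 52, 82, 134, 216, 350]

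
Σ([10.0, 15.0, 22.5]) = 10.0 + 15.0 + 22.5
= 47.5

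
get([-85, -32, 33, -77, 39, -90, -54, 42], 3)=-77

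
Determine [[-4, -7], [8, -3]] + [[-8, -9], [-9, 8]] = [[-12, -16], [-1, 5]]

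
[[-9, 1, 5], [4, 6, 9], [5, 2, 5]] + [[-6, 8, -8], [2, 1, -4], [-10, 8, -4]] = [[-15, 9, -3], [6, 7, 5], [-5, 10, 1]]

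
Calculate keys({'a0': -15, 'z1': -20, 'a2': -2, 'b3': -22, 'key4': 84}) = ['a0', 'z1', 'a2', 'b3', 'key4']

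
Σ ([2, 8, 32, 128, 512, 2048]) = 2730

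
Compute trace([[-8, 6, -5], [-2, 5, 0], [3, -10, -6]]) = -9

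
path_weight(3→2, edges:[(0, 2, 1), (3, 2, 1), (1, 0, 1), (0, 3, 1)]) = w(3→2)=1
= 1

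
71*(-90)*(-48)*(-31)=-9508320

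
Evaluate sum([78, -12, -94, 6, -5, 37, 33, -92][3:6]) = slice → [6, -5, 37]
6 + (-5) + 37
= 38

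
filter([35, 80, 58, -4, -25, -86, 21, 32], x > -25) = [35, 80, 58, -4, 21, 32]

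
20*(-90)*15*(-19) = 513000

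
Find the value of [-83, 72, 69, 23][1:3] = [72, 69]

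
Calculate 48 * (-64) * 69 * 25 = -5299200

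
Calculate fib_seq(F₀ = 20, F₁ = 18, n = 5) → F_2 = F_1 + F_0 = 38
F_3 = F_2 + F_1 = 56
F_4 = F_3 + F_2 = 94
= [20, 18, 38, 56, 94]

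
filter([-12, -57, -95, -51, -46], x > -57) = [-12, -51, -46]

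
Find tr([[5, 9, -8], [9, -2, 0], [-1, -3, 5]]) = diagonal: 5 + (-2) + 5
= 8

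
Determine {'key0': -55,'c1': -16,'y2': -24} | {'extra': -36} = {'key0': -55, 'c1': -16, 'y2': -24, 'extra': -36}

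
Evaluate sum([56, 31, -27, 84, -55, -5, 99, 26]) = 56 + 31 + (-27) + 84 + (-55) + (-5) + 99 + 26
= 209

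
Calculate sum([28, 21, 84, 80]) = 28 + 21 + 84 + 80
= 213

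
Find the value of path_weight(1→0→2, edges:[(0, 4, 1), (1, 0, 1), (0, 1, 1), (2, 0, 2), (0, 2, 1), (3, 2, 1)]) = w(1→0)=1 + w(0→2)=1
= 2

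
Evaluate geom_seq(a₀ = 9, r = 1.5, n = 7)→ [9.0, 13.5, 20.25, 30.375, 45.5625, 68.34375, 102.515625]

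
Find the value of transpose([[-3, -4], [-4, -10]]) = [[-3, -4], [-4, -10]]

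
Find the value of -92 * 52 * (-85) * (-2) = -813280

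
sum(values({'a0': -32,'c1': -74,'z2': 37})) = (-32) + (-74) + 37
= -69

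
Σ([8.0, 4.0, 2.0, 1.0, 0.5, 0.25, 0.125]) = 8.0 + 4.0 + 2.0 + 1.0 + 0.5 + 0.25 + 0.125
= 15.875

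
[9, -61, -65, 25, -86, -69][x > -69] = [9, -61, -65, 25]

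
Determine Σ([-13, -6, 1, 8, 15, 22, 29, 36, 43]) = 135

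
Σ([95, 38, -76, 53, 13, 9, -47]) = 95 + 38 + (-76) + 53 + 13 + 9 + (-47)
= 85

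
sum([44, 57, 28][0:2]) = 101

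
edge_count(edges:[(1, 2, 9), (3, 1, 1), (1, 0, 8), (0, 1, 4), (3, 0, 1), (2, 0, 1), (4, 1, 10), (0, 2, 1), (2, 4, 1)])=9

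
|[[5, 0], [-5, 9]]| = 45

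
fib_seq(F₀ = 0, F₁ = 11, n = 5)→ F_2 = F_1 + F_0 = 11
F_3 = F_2 + F_1 = 22
F_4 = F_3 + F_2 = 33
= [0, 11, 11, 22, 33]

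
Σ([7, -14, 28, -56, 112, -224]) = 7 + -14 + 28 + -56 + 112 + -224
= -147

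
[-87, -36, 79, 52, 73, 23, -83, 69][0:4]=[-87, -36, 79, 52]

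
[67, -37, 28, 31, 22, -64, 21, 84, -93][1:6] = [-37, 28, 31, 22, -64]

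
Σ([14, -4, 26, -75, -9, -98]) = -146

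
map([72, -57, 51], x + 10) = 72+10=82, -57+10=-47, 51+10=61
= [82, -47, 61]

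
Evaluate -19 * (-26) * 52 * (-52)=-1335776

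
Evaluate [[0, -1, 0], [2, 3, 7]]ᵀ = [[0, 2], [-1, 3], [0, 7]]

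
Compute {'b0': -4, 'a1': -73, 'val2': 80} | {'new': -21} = {'b0': -4, 'a1': -73, 'val2': 80, 'new': -21}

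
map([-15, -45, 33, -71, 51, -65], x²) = (-15)²=225, (-45)²=2025, (33)²=1089, (-71)²=5041, (51)²=2601, (-65)²=4225
= [225, 2025, 1089, 5041, 2601, 4225]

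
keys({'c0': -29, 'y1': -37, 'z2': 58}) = ['c0', 'y1', 'z2']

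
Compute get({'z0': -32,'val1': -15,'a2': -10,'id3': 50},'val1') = -15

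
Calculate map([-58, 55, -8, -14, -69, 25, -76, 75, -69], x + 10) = [-48, 65, 2, -4, -59, 35, -66, 85, -59]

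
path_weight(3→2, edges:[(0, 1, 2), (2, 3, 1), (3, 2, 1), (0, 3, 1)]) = 1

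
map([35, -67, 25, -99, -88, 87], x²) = [1225, 4489, 625, 9801, 7744, 7569]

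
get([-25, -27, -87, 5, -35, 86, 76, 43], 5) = 86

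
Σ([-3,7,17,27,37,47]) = 132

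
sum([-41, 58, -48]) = (-41) + 58 + (-48)
= -31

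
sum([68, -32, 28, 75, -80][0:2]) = slice → [68, -32]
68 + (-32)
= 36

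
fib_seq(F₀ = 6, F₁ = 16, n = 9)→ F_2 = F_1 + F_0 = 22
F_3 = F_2 + F_1 = 38
F_4 = F_3 + F_2 = 60
...
= [6, 16, 22, 38, 60, 98, 158, 256, 414]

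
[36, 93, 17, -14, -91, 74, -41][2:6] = [17, -14, -91, 74]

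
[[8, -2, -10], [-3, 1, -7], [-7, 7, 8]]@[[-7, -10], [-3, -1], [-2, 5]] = [[-30, -128], [32, -6], [12, 103]]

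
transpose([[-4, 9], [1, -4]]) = [[-4, 1], [9, -4]]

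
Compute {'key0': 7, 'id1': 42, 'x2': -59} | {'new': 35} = {'key0': 7, 'id1': 42, 'x2': -59, 'new': 35}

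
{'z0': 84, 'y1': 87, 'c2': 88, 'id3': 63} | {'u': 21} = {'z0': 84, 'y1': 87, 'c2': 88, 'id3': 63, 'u': 21}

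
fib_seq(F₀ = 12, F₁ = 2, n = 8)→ [12, 2, 14, 16, 30, 46, 76, 122]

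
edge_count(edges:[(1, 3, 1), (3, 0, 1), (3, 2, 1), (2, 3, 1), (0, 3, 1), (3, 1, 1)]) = 6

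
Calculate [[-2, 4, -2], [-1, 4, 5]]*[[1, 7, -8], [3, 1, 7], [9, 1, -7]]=[[-8, -12, 58], [56, 2, 1]]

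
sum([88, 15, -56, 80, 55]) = 182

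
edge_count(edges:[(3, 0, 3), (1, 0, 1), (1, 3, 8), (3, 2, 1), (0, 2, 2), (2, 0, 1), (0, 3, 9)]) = 7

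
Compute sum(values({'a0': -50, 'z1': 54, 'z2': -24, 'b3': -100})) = (-50) + 54 + (-24) + (-100)
= -120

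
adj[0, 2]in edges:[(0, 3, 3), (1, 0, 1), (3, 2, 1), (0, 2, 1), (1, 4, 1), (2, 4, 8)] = 1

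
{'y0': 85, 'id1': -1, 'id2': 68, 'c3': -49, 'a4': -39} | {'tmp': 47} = {'y0': 85, 'id1': -1, 'id2': 68, 'c3': -49, 'a4': -39, 'tmp': 47}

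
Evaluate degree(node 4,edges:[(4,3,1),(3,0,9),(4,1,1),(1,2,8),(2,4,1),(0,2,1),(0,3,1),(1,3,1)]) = 3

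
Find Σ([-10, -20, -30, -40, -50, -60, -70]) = -280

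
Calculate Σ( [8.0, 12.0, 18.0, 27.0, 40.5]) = 105.5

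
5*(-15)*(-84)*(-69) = -434700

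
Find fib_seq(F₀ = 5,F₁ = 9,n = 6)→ F_2 = F_1 + F_0 = 14
F_3 = F_2 + F_1 = 23
F_4 = F_3 + F_2 = 37
...
= [5, 9, 14, 23, 37, 60]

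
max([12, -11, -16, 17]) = 17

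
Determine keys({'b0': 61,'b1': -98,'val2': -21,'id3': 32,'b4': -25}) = ['b0', 'b1', 'val2', 'id3', 'b4']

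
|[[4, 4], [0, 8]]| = 32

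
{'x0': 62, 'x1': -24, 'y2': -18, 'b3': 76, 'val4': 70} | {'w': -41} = {'x0': 62, 'x1': -24, 'y2': -18, 'b3': 76, 'val4': 70, 'w': -41}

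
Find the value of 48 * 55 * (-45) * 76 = -9028800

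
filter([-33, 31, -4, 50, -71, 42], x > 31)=keep x where x > 31: -33✗, 31✗, -4✗, 50✓, -71✗, 42✓
= [50, 42]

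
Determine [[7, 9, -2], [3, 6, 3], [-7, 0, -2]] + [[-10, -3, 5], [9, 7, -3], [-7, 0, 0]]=[[-3, 6, 3], [12, 13, 0], [-14, 0, -2]]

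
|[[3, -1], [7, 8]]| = (3)*(8) - (-1)*(7)
= 31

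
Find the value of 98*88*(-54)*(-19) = 8848224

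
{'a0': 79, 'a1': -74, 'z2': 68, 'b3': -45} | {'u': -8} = {'a0': 79, 'a1': -74, 'z2': 68, 'b3': -45, 'u': -8}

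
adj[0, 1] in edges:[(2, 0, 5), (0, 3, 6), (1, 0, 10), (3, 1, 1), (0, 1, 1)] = 1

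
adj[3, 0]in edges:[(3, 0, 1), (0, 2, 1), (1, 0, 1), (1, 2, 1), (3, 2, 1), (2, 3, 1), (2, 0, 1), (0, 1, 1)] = 1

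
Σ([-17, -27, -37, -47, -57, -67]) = (-17) + (-27) + (-37) + (-47) + (-57) + (-67)
= -252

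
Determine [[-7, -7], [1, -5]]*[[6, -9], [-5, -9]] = [[-7, 126], [31, 36]]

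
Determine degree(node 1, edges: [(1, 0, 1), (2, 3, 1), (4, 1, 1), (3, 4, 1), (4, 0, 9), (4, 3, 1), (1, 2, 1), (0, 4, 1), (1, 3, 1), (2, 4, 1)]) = incident: (1,0), (4,1), (1,2), (1,3)
= 4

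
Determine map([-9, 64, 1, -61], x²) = (-9)²=81, (64)²=4096, (1)²=1, (-61)²=3721
= [81, 4096, 1, 3721]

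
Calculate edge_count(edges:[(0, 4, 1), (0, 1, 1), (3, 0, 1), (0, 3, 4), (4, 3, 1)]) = 5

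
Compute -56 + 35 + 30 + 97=106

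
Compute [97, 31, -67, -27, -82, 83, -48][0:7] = [97, 31, -67, -27, -82, 83, -48]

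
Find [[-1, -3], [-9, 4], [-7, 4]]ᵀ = [[-1, -9, -7], [-3, 4, 4]]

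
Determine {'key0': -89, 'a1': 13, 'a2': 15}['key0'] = -89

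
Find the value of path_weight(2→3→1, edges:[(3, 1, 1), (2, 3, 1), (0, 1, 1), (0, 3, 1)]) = 2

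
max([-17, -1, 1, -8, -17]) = 1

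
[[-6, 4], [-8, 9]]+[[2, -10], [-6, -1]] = [[-4, -6], [-14, 8]]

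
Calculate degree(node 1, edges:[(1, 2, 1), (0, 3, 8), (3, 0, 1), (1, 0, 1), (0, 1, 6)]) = 3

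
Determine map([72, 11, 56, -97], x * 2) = [144, 22, 112, -194]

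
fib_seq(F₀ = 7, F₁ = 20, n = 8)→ F_2 = F_1 + F_0 = 27
F_3 = F_2 + F_1 = 47
F_4 = F_3 + F_2 = 74
...
= [7, 20, 27, 47, 74, 121, 195, 316]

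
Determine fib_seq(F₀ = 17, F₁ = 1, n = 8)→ [17, 1, 18, 19, 37, 56, 93, 149]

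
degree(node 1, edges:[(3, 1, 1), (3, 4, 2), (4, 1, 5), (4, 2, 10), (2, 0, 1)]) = 2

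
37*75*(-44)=-122100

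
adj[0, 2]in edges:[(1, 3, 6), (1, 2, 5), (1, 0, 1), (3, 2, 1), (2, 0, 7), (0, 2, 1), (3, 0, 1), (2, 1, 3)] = 1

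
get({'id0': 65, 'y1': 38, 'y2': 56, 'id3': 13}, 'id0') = 65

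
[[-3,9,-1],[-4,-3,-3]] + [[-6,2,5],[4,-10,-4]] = [[-9, 11, 4], [0, -13, -7]]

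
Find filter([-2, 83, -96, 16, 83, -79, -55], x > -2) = keep x where x > -2: -2✗, 83✓, -96✗, 16✓, 83✓, -79✗, -55✗
= [83, 16, 83]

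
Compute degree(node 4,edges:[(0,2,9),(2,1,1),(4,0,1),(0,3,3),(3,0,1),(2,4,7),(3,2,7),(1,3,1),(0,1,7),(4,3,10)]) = 3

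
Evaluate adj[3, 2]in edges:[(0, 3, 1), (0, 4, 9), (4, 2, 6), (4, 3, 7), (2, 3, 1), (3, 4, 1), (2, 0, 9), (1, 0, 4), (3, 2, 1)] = 1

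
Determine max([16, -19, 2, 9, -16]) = 16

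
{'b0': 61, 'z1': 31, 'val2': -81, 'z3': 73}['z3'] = 73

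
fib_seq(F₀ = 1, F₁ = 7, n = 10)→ [1, 7, 8, 15, 23, 38, 61, 99, 160, 259]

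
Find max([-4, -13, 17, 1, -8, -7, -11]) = 17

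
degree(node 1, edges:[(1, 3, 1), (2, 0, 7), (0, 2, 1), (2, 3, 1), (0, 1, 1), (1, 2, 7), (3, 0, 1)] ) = 3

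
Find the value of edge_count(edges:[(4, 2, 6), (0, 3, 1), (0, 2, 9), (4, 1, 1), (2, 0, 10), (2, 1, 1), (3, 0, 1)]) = 7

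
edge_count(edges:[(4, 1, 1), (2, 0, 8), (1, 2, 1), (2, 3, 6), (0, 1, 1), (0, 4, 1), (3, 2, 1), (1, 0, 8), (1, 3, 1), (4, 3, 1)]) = 10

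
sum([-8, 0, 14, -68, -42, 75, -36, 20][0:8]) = -45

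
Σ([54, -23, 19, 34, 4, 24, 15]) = 54 + (-23) + 19 + 34 + 4 + 24 + 15
= 127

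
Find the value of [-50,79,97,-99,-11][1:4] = [79, 97, -99]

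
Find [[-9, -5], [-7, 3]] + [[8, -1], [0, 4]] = [[-1, -6], [-7, 7]]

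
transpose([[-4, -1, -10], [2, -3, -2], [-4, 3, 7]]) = [[-4, 2, -4], [-1, -3, 3], [-10, -2, 7]]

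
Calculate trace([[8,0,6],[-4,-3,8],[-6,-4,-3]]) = diagonal: 8 + (-3) + (-3)
= 2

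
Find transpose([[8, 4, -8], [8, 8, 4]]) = [[8, 8], [4, 8], [-8, 4]]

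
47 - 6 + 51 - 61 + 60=91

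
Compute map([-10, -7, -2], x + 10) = [0, 3, 8]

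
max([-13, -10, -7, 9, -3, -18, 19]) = 19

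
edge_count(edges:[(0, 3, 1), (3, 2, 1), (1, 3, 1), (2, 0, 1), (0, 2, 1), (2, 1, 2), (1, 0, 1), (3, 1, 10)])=8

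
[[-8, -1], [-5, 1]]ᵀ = [[-8, -5], [-1, 1]]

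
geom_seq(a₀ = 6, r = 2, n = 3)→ [6, 12, 24]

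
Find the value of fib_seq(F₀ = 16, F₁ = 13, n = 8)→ F_2 = F_1 + F_0 = 29
F_3 = F_2 + F_1 = 42
F_4 = F_3 + F_2 = 71
...
= [16, 13, 29, 42, 71, 113, 184, 297]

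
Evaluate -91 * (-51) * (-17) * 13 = -1025661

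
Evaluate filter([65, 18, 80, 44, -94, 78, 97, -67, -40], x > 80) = keep x where x > 80: 65✗, 18✗, 80✗, 44✗, -94✗, 78✗, 97✓, -67✗, -40✗
= [97]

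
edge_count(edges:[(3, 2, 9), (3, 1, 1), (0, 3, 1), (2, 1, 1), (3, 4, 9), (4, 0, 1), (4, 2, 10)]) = 7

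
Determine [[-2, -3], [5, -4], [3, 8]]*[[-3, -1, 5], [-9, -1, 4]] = [[33, 5, -22], [21, -1, 9], [-81, -11, 47]]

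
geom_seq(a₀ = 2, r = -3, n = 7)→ [2, -6, 18, -54, 162, -486, 1458]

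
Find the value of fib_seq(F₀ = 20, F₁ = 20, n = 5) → [20, 20, 40, 60, 100]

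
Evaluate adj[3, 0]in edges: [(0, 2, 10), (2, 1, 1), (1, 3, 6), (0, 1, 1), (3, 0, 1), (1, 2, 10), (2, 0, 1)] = 1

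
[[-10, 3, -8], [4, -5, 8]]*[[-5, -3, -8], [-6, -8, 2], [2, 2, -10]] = C[0][0] = (-10)*(-5) + (3)*(-6) + (-8)*(2) = 16
C[0][1] = (-10)*(-3) + (3)*(-8) + (-8)*(2) = -10
C[0][2] = (-10)*(-8) + (3)*(2) + (-8)*(-10) = 166
C[1][0] = (4)*(-5) + (-5)*(-6) + (8)*(2) = 26
C[1][1] = (4)*(-3) + (-5)*(-8) + (8)*(2) = 44
C[1][2] = (4)*(-8) + (-5)*(2) + (8)*(-10) = -122
= [[16, -10, 166], [26, 44, -122]]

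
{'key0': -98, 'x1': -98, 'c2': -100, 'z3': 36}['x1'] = -98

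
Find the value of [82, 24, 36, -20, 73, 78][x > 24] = keep x where x > 24: 82✓, 24✗, 36✓, -20✗, 73✓, 78✓
= [82, 36, 73, 78]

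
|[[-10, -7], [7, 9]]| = -41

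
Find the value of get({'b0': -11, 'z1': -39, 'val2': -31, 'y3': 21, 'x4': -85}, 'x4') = -85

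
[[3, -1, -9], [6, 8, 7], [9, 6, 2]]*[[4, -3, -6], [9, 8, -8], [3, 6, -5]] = C[0][0] = (3)*(4) + (-1)*(9) + (-9)*(3) = -24
C[0][1] = (3)*(-3) + (-1)*(8) + (-9)*(6) = -71
C[0][2] = (3)*(-6) + (-1)*(-8) + (-9)*(-5) = 35
C[1][0] = (6)*(4) + (8)*(9) + (7)*(3) = 117
C[1][1] = (6)*(-3) + (8)*(8) + (7)*(6) = 88
C[1][2] = (6)*(-6) + (8)*(-8) + (7)*(-5) = -135
... (3 more cells)
= [[-24, -71, 35], [117, 88, -135], [96, 33, -112]]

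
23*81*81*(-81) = -12223143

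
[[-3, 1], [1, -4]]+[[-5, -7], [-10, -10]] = [[-8, -6], [-9, -14]]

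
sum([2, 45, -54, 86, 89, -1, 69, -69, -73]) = 94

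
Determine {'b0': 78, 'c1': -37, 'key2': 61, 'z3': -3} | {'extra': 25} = {'b0': 78, 'c1': -37, 'key2': 61, 'z3': -3, 'extra': 25}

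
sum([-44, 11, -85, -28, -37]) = (-44) + 11 + (-85) + (-28) + (-37)
= -183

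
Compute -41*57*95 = -222015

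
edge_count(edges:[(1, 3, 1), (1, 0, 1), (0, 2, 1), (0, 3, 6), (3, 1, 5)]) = 5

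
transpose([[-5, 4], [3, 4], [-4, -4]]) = [[-5, 3, -4], [4, 4, -4]]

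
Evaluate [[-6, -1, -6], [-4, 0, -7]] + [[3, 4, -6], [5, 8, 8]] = [[-3, 3, -12], [1, 8, 1]]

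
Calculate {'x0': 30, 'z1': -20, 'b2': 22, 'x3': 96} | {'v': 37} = {'x0': 30, 'z1': -20, 'b2': 22, 'x3': 96, 'v': 37}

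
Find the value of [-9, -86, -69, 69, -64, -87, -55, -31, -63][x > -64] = keep x where x > -64: -9✓, -86✗, -69✗, 69✓, -64✗, -87✗, -55✓, -31✓, -63✓
= [-9, 69, -55, -31, -63]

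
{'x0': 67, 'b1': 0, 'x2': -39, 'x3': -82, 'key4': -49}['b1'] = 0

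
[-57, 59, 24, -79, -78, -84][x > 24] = keep x where x > 24: -57✗, 59✓, 24✗, -79✗, -78✗, -84✗
= [59]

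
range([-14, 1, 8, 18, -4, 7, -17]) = 35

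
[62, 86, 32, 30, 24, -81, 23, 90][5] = -81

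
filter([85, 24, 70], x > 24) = keep x where x > 24: 85✓, 24✗, 70✓
= [85, 70]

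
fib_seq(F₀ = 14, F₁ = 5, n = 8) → [14, 5, 19, 24, 43, 67, 110, 177]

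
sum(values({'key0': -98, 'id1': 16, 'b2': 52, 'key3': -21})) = -51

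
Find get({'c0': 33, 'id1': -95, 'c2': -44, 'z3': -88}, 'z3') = -88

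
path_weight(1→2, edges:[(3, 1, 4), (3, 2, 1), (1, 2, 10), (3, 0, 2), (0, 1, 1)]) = 10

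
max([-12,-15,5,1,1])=5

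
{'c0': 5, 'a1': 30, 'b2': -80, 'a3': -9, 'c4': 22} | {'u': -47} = {'c0': 5, 'a1': 30, 'b2': -80, 'a3': -9, 'c4': 22, 'u': -47}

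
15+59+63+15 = 152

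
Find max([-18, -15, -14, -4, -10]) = -4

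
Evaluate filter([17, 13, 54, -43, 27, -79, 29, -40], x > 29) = keep x where x > 29: 17✗, 13✗, 54✓, -43✗, 27✗, -79✗, 29✗, -40✗
= [54]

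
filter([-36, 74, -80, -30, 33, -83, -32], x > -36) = keep x where x > -36: -36✗, 74✓, -80✗, -30✓, 33✓, -83✗, -32✓
= [74, -30, 33, -32]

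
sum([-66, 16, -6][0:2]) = -50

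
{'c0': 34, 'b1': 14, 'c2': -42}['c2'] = -42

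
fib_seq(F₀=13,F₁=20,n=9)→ F_2 = F_1 + F_0 = 33
F_3 = F_2 + F_1 = 53
F_4 = F_3 + F_2 = 86
...
= [13, 20, 33, 53, 86, 139, 225, 364, 589]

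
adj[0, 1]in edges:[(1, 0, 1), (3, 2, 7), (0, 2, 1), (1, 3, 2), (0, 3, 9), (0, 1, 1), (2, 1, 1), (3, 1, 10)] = 1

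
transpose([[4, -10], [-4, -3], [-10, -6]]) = [[4, -4, -10], [-10, -3, -6]]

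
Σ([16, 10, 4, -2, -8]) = 20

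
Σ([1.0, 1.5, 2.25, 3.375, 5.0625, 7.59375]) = 20.78125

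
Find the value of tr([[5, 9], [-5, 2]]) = diagonal: 5 + 2
= 7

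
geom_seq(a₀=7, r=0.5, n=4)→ [7.0, 3.5, 1.75, 0.875]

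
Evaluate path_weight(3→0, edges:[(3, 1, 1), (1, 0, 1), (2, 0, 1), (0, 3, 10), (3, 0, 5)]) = 5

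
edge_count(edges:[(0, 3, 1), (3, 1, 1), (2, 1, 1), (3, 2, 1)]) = 4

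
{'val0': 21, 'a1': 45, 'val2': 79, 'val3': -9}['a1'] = 45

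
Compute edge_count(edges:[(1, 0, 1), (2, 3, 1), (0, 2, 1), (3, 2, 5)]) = 4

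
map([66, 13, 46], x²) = [4356, 169, 2116]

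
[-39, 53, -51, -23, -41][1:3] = [53, -51]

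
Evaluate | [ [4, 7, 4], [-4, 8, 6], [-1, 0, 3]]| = 170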